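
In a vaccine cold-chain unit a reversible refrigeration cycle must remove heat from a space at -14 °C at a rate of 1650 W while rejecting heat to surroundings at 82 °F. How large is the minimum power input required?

Ẇ_in ≈ 266 W

T_H = 82 °F → (82 − 32) × 5/9 = 27.78 °C = 300.93 K.
T_C = -14 °C → -14 + 273.15 = 259.15 K.
The reversible coefficient of performance is COP_R = T_C/(T_H − T_C) = 259.15/41.78 = 6.2031.
W = Q_C/COP_R = 1650/6.2031 = 266 W.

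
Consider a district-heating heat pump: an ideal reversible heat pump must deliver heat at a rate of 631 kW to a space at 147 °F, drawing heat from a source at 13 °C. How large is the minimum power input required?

Ẇ_in ≈ 95.3 kW

T_H = 147 °F → (147 − 32) × 5/9 = 63.89 °C = 337.04 K.
T_C = 13 °C → 13 + 273.15 = 286.15 K.
COP_HP = T_H/(T_H − T_C) = 337.04/50.89 = 6.6230.
W = Q_H/COP_HP = 631/6.6230 = 95.3 kW.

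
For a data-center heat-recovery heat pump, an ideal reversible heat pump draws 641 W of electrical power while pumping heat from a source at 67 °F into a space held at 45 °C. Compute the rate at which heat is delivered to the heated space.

Q̇_H ≈ 7980 W

T_H = 45 °C → 45 + 273.15 = 318.15 K.
T_C = 67 °F → (67 − 32) × 5/9 = 19.44 °C = 292.59 K.
COP_HP = T_H/(T_H − T_C) = 318.15/25.56 = 12.4493.
Q_H = COP_HP · W = 12.4493 × 641 = 7980 W.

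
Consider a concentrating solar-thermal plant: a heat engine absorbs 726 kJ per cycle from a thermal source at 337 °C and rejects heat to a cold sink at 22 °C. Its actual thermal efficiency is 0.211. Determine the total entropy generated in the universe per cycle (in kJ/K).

ΔS_univ ≈ 0.751 kJ/K

T_H = 337 °C → 337 + 273.15 = 610.15 K.
T_C = 22 °C → 22 + 273.15 = 295.15 K.
W = η·Q_H = 0.211 × 726 = 153.2 kJ, so Q_C = Q_H − W = 572.8 kJ.
Entropy balance on the reservoirs: −Q_H/T_H = -1.190 kJ/K, +Q_C/T_C = 1.941 kJ/K.
ΔS_univ = −Q_H/T_H + Q_C/T_C = 0.751 kJ/K (> 0, since η = 0.211 < η_Carnot = 0.516).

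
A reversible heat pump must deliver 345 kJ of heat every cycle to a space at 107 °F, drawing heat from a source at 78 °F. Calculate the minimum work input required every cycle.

T_H = 107 °F → (107 − 32) × 5/9 = 41.67 °C = 314.82 K.
T_C = 78 °F → (78 − 32) × 5/9 = 25.56 °C = 298.71 K.
Reversible heating COP: COP_HP = T_H/(T_H − T_C) = 314.82/16.11 = 19.5403.
W = Q_H/COP_HP = 345/19.5403 = 17.7 kJ.

W_in ≈ 17.7 kJ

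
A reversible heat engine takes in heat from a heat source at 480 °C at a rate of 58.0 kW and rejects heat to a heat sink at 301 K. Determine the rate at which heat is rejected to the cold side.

T_H = 480 °C → 480 + 273.15 = 753.15 K.
Since the cycle is reversible, η = 1 − T_C/T_H = 1 − 301.00/753.15 = 0.6003.
For a reversible cycle Q_C/Q_H = T_C/T_H, so Q_C = 58.0 × 301.00/753.15 = 23.2 kW.

Q̇_C ≈ 23.2 kW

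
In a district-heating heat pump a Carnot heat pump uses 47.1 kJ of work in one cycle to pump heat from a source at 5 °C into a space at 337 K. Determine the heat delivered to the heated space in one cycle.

T_C = 5 °C → 5 + 273.15 = 278.15 K.
For a reversible heat pump, COP_HP = T_H/(T_H − T_C) = 337.00/58.85 = 5.7264.
Q_H = COP_HP · W = 5.7264 × 47.1 = 270 kJ.

Q_H ≈ 270 kJ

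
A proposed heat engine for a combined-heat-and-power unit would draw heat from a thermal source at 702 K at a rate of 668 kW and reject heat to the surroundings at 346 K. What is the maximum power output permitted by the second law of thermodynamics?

Ẇ_max ≈ 339 kW

The upper bound on efficiency is η_max = 1 − T_C/T_H = 1 − 346.00/702.00 = 0.5071.
W_max = η_max · Q_H = 0.5071 × 668 = 339 kW.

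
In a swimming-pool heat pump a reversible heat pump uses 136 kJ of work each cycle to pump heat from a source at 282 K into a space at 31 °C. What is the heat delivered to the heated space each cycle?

T_H = 31 °C → 31 + 273.15 = 304.15 K.
COP_HP = T_H/(T_H − T_C) = 304.15/22.15 = 13.7314.
Q_H = COP_HP · W = 13.7314 × 136 = 1870 kJ.

Q_H ≈ 1870 kJ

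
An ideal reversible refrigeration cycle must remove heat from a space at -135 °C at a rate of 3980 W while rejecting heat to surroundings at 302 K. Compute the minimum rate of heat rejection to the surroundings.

T_C = -135 °C → -135 + 273.15 = 138.15 K.
For a reversible cycle Q_H/Q_C = T_H/T_C, so Q_H = Q_C·T_H/T_C = 3980 × 302.00/138.15 = 8700 W.

Q̇_H ≈ 8700 W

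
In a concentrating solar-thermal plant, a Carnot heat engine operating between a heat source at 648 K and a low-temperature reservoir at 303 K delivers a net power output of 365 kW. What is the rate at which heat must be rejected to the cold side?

Q̇_C ≈ 321 kW

The Carnot efficiency is η = 1 − T_C/T_H = 1 − 303.00/648.00 = 0.5324.
Since Q_C/Q_H = T_C/T_H and Q_H = W/η, Q_C = W·T_C/(T_H − T_C) = 365 × 303.00/345.00 = 321 kW.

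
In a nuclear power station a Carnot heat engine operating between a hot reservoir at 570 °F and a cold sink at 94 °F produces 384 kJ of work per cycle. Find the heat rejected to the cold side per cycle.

Q_C ≈ 447 kJ

T_H = 570 °F → (570 − 32) × 5/9 = 298.89 °C = 572.04 K.
T_C = 94 °F → (94 − 32) × 5/9 = 34.44 °C = 307.59 K.
η_rev = 1 − T_C/T_H = 1 − 307.59/572.04 = 0.4623.
Since Q_C/Q_H = T_C/T_H and Q_H = W/η, Q_C = W·T_C/(T_H − T_C) = 384 × 307.59/264.44 = 447 kJ.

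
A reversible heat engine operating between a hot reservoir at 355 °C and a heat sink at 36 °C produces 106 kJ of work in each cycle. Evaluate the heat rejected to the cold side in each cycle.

Q_C ≈ 102.7 kJ

T_H = 355 °C → 355 + 273.15 = 628.15 K.
T_C = 36 °C → 36 + 273.15 = 309.15 K.
Since the cycle is reversible, η = 1 − T_C/T_H = 1 − 309.15/628.15 = 0.5078.
Since Q_C/Q_H = T_C/T_H and Q_H = W/η, Q_C = W·T_C/(T_H − T_C) = 106 × 309.15/319.00 = 102.7 kJ.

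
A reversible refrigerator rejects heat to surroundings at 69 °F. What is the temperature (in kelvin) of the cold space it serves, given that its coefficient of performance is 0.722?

T_H = 69 °F → (69 − 32) × 5/9 = 20.56 °C = 293.71 K.
COP_R = T_C/(T_H − T_C) ⇒ T_C = T_H·COP_R/(1 + COP_R) = 293.71 × 0.722/(1 + 0.722) = 123.1 K.

T_C ≈ 123.1 K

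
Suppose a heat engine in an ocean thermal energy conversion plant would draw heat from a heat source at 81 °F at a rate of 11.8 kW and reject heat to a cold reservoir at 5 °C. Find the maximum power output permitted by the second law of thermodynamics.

T_H = 81 °F → (81 − 32) × 5/9 = 27.22 °C = 300.37 K.
T_C = 5 °C → 5 + 273.15 = 278.15 K.
The second-law ceiling is the Carnot efficiency, η_max = 1 − T_C/T_H = 1 − 278.15/300.37 = 0.0740.
W_max = η_max · Q_H = 0.0740 × 11.8 = 0.8730 kW.

Ẇ_max ≈ 0.8730 kW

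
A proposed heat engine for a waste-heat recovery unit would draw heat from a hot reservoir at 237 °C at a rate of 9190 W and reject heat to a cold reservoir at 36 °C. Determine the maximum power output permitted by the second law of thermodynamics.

Ẇ_max ≈ 3620 W

T_H = 237 °C → 237 + 273.15 = 510.15 K.
T_C = 36 °C → 36 + 273.15 = 309.15 K.
No engine can exceed the Carnot limit: η_max = 1 − T_C/T_H = 1 − 309.15/510.15 = 0.3940.
W_max = η_max · Q_H = 0.3940 × 9190 = 3620 W.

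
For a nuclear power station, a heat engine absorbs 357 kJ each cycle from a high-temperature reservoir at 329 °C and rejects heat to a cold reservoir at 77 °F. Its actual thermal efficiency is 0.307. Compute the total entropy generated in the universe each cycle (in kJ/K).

ΔS_univ ≈ 0.237 kJ/K

T_H = 329 °C → 329 + 273.15 = 602.15 K.
T_C = 77 °F → (77 − 32) × 5/9 = 25.00 °C = 298.15 K.
W = η·Q_H = 0.307 × 357 = 109.6 kJ, so Q_C = Q_H − W = 247.4 kJ.
The hot reservoir loses entropy Q_H/T_H = 357/602.15 = 0.5929 kJ/K; the cold reservoir gains Q_C/T_C = 247.4/298.15 = 0.8298 kJ/K.
ΔS_univ = −Q_H/T_H + Q_C/T_C = 0.237 kJ/K (> 0, since η = 0.307 < η_Carnot = 0.505).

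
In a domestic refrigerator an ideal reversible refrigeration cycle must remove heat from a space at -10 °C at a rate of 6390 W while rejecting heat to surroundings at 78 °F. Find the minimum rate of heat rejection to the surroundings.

Q̇_H ≈ 7250 W

T_H = 78 °F → (78 − 32) × 5/9 = 25.56 °C = 298.71 K.
T_C = -10 °C → -10 + 273.15 = 263.15 K.
For a reversible cycle Q_H/Q_C = T_H/T_C, so Q_H = Q_C·T_H/T_C = 6390 × 298.71/263.15 = 7250 W.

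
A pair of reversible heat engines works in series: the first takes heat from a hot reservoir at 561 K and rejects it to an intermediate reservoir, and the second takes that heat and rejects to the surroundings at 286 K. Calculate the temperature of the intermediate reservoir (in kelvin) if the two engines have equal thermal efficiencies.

Equal efficiencies require 1 − T_m/T_H = 1 − T_C/T_m, i.e. T_m/T_H = T_C/T_m, so T_m = √(T_H·T_C) = √(561.00 × 286.00) = 400.6 K.

T_m ≈ 400.6 K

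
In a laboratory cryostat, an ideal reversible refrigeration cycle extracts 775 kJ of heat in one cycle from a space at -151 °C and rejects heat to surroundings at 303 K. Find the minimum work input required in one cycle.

T_C = -151 °C → -151 + 273.15 = 122.15 K.
Carnot COP: COP_R = T_C/(T_H − T_C) = 122.15/180.85 = 0.6754.
W = Q_C/COP_R = 775/0.6754 = 1150 kJ.

W_in ≈ 1150 kJ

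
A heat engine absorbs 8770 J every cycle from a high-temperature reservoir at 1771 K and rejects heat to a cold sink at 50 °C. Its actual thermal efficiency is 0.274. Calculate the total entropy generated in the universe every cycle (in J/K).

ΔS_univ ≈ 14.8 J/K

T_C = 50 °C → 50 + 273.15 = 323.15 K.
W = η·Q_H = 0.274 × 8770 = 2403 J, so Q_C = Q_H − W = 6367 J.
Entropy balance on the reservoirs: −Q_H/T_H = -4.952 J/K, +Q_C/T_C = 19.70 J/K.
ΔS_univ = −Q_H/T_H + Q_C/T_C = 14.8 J/K (> 0, since η = 0.274 < η_Carnot = 0.818).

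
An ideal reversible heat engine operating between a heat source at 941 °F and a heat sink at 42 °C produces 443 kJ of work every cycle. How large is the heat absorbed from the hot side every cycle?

Q_H ≈ 744.5 kJ

T_H = 941 °F → (941 − 32) × 5/9 = 505.00 °C = 778.15 K.
T_C = 42 °C → 42 + 273.15 = 315.15 K.
Carnot efficiency: η = 1 − T_C/T_H = 1 − 315.15/778.15 = 0.5950.
Q_H = W/η = 443/0.5950 = 744.5 kJ.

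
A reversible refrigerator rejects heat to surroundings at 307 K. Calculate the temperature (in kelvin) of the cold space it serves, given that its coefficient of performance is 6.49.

T_C ≈ 266 K

COP_R = T_C/(T_H − T_C) ⇒ T_C = T_H·COP_R/(1 + COP_R) = 307.00 × 6.49/(1 + 6.49) = 266 K.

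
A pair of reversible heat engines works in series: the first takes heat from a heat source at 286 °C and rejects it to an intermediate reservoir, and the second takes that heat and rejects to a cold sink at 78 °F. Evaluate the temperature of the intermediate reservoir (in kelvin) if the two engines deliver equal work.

T_H = 286 °C → 286 + 273.15 = 559.15 K.
T_C = 78 °F → (78 − 32) × 5/9 = 25.56 °C = 298.71 K.
For reversible stages Q_m = Q_H·(T_m/T_H). Setting W₁ = Q_H(1 − T_m/T_H) equal to W₂ = Q_m(1 − T_C/T_m) = Q_H·(T_m − T_C)/T_H gives T_H − T_m = T_m − T_C, so T_m = (T_H + T_C)/2 = (559.15 + 298.71)/2 = 429 K.

T_m ≈ 429 K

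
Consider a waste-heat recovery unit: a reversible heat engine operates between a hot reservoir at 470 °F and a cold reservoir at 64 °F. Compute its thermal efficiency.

η ≈ 0.437

T_H = 470 °F → (470 − 32) × 5/9 = 243.33 °C = 516.48 K.
T_C = 64 °F → (64 − 32) × 5/9 = 17.78 °C = 290.93 K.
η_rev = 1 − T_C/T_H = 1 − 290.93/516.48 = 0.437.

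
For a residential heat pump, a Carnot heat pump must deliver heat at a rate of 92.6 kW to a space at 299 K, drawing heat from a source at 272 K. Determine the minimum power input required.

Ẇ_in ≈ 8.362 kW

Reversible heating COP: COP_HP = T_H/(T_H − T_C) = 299.00/27.00 = 11.0741.
W = Q_H/COP_HP = 92.6/11.0741 = 8.362 kW.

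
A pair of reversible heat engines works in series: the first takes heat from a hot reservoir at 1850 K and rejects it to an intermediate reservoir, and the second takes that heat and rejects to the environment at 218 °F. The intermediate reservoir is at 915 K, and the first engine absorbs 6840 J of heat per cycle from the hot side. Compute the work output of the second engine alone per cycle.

T_C = 218 °F → (218 − 32) × 5/9 = 103.33 °C = 376.48 K.
Heat entering the second stage: Q_m = Q_H·(T_m/T_H) = 6840 × 915.00/1850.00 = 3383 J.
Second-stage efficiency η₂ = 1 − T_C/T_m = 1 − 376.48/915.00 = 0.5885, so W₂ = η₂·Q_m = 1991 J.

W₂ ≈ 1991 J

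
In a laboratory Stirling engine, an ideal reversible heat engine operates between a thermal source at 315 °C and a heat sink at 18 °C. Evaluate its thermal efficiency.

T_H = 315 °C → 315 + 273.15 = 588.15 K.
T_C = 18 °C → 18 + 273.15 = 291.15 K.
η_rev = 1 − T_C/T_H = 1 − 291.15/588.15 = 0.505.

η ≈ 0.505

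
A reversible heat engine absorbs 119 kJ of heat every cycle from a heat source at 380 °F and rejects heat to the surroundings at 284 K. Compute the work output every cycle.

T_H = 380 °F → (380 − 32) × 5/9 = 193.33 °C = 466.48 K.
For a reversible engine, η = 1 − T_C/T_H = 1 − 284.00/466.48 = 0.3912.
W = η·Q_H = 0.3912 × 119 = 46.6 kJ.

W ≈ 46.6 kJ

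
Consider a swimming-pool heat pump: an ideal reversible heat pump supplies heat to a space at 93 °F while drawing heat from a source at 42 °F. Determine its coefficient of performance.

T_H = 93 °F → (93 − 32) × 5/9 = 33.89 °C = 307.04 K.
T_C = 42 °F → (42 − 32) × 5/9 = 5.56 °C = 278.71 K.
COP_HP = T_H/(T_H − T_C) = 307.04/(307.04 − 278.71) = 10.8.

COP_HP ≈ 10.8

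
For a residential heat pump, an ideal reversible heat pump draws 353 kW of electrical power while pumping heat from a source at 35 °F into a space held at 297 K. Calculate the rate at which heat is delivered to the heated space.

T_C = 35 °F → (35 − 32) × 5/9 = 1.67 °C = 274.82 K.
The Carnot heat-pump COP is COP_HP = T_H/(T_H − T_C) = 297.00/22.18 = 13.3884.
Q_H = COP_HP · W = 13.3884 × 353 = 4730 kW.

Q̇_H ≈ 4730 kW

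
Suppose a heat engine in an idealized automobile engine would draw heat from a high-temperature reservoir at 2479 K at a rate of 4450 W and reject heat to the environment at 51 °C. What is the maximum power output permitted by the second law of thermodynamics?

Ẇ_max ≈ 3868 W

T_C = 51 °C → 51 + 273.15 = 324.15 K.
No engine can exceed the Carnot limit: η_max = 1 − T_C/T_H = 1 − 324.15/2479.00 = 0.8692.
W_max = η_max · Q_H = 0.8692 × 4450 = 3868 W.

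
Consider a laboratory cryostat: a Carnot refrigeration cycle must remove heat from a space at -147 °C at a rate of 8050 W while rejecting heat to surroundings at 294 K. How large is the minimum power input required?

Ẇ_in ≈ 10700 W

T_C = -147 °C → -147 + 273.15 = 126.15 K.
COP_R = T_C/(T_H − T_C) = 126.15/167.85 = 0.7516.
W = Q_C/COP_R = 8050/0.7516 = 10700 W.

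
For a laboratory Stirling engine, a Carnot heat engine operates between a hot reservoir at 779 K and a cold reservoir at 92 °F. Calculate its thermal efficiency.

T_C = 92 °F → (92 − 32) × 5/9 = 33.33 °C = 306.48 K.
The Carnot efficiency is η = 1 − T_C/T_H = 1 − 306.48/779.00 = 0.607.

η ≈ 0.607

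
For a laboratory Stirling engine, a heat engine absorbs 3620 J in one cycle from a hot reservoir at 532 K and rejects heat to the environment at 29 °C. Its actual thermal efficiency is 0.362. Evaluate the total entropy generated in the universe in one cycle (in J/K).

T_C = 29 °C → 29 + 273.15 = 302.15 K.
W = η·Q_H = 0.362 × 3620 = 1310 J, so Q_C = Q_H − W = 2310 J.
Entropy balance on the reservoirs: −Q_H/T_H = -6.805 J/K, +Q_C/T_C = 7.644 J/K.
ΔS_univ = −Q_H/T_H + Q_C/T_C = 0.8392 J/K (> 0, since η = 0.362 < η_Carnot = 0.432).

ΔS_univ ≈ 0.8392 J/K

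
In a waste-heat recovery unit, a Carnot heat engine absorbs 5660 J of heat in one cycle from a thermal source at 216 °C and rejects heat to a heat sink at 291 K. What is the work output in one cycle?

T_H = 216 °C → 216 + 273.15 = 489.15 K.
η_rev = 1 − T_C/T_H = 1 − 291.00/489.15 = 0.4051.
W = η·Q_H = 0.4051 × 5660 = 2290 J.

W ≈ 2290 J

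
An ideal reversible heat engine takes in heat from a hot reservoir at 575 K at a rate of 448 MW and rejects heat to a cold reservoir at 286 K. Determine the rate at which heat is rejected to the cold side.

For a reversible engine, η = 1 − T_C/T_H = 1 − 286.00/575.00 = 0.5026.
For a reversible cycle Q_C/Q_H = T_C/T_H, so Q_C = 448 × 286.00/575.00 = 222.8 MW.

Q̇_C ≈ 222.8 MW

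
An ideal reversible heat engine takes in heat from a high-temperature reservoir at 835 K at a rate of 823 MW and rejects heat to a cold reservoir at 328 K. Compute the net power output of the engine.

Ẇ ≈ 499.7 MW

η_rev = 1 − T_C/T_H = 1 − 328.00/835.00 = 0.6072.
W = η·Q_H = 0.6072 × 823 = 499.7 MW.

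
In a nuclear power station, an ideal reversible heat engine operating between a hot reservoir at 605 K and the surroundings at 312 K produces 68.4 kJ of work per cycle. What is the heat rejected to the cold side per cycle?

Q_C ≈ 72.8 kJ

η_rev = 1 − T_C/T_H = 1 − 312.00/605.00 = 0.4843.
Since Q_C/Q_H = T_C/T_H and Q_H = W/η, Q_C = W·T_C/(T_H − T_C) = 68.4 × 312.00/293.00 = 72.8 kJ.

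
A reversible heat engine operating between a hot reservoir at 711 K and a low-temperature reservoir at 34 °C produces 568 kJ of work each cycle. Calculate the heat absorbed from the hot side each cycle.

Q_H ≈ 1000 kJ

T_C = 34 °C → 34 + 273.15 = 307.15 K.
Carnot efficiency: η = 1 − T_C/T_H = 1 − 307.15/711.00 = 0.5680.
Q_H = W/η = 568/0.5680 = 1000 kJ.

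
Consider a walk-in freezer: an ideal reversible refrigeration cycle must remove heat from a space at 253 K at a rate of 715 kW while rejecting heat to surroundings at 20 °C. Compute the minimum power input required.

Ẇ_in ≈ 113 kW

T_H = 20 °C → 20 + 273.15 = 293.15 K.
Carnot COP: COP_R = T_C/(T_H − T_C) = 253.00/40.15 = 6.3014.
W = Q_C/COP_R = 715/6.3014 = 113 kW.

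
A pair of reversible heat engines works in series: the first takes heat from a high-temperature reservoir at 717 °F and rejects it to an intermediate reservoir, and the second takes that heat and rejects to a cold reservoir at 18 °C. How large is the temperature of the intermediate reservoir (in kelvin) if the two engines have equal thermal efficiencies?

T_m ≈ 436 K

T_H = 717 °F → (717 − 32) × 5/9 = 380.56 °C = 653.71 K.
T_C = 18 °C → 18 + 273.15 = 291.15 K.
Equal efficiencies require 1 − T_m/T_H = 1 − T_C/T_m, i.e. T_m/T_H = T_C/T_m, so T_m = √(T_H·T_C) = √(653.71 × 291.15) = 436 K.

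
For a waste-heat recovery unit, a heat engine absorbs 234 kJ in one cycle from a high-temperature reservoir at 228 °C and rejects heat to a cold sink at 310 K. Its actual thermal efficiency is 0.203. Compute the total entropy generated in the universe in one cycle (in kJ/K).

T_H = 228 °C → 228 + 273.15 = 501.15 K.
W = η·Q_H = 0.203 × 234 = 47.50 kJ, so Q_C = Q_H − W = 186.5 kJ.
Reservoir entropy changes: ΔS_H = −Q_H/T_H = −234/501.15 = -0.4669 kJ/K and ΔS_C = +Q_C/T_C = 186.5/310.00 = 0.6016 kJ/K.
ΔS_univ = −Q_H/T_H + Q_C/T_C = 0.1347 kJ/K (> 0, since η = 0.203 < η_Carnot = 0.381).

ΔS_univ ≈ 0.1347 kJ/K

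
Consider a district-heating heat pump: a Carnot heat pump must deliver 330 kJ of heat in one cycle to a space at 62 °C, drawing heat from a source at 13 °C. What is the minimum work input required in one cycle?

W_in ≈ 48.25 kJ

T_H = 62 °C → 62 + 273.15 = 335.15 K.
T_C = 13 °C → 13 + 273.15 = 286.15 K.
The Carnot heat-pump COP is COP_HP = T_H/(T_H − T_C) = 335.15/49.00 = 6.8398.
W = Q_H/COP_HP = 330/6.8398 = 48.25 kJ.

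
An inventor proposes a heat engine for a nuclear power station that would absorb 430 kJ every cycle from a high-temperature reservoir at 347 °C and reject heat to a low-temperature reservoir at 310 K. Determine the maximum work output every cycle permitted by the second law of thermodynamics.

T_H = 347 °C → 347 + 273.15 = 620.15 K.
The upper bound on efficiency is η_max = 1 − T_C/T_H = 1 − 310.00/620.15 = 0.5001.
W_max = η_max · Q_H = 0.5001 × 430 = 215 kJ.

W_max ≈ 215 kJ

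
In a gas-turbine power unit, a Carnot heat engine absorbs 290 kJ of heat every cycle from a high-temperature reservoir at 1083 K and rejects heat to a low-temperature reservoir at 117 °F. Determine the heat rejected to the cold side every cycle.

Q_C ≈ 85.8 kJ

T_C = 117 °F → (117 − 32) × 5/9 = 47.22 °C = 320.37 K.
For a reversible engine, η = 1 − T_C/T_H = 1 − 320.37/1083.00 = 0.7042.
For a reversible cycle Q_C/Q_H = T_C/T_H, so Q_C = 290 × 320.37/1083.00 = 85.8 kJ.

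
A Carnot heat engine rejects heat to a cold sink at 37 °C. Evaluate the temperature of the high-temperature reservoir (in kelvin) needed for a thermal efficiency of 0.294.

T_C = 37 °C → 37 + 273.15 = 310.15 K.
From η = 1 − T_C/T_H, solving for T_H gives T_H = T_C/(1 − η) = 310.15/(1 − 0.294) = 439.3 K.

T_H ≈ 439.3 K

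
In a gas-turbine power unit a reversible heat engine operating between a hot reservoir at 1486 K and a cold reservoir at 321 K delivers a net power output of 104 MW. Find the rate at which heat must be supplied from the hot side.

For a reversible engine, η = 1 − T_C/T_H = 1 − 321.00/1486.00 = 0.7840.
Q_H = W/η = 104/0.7840 = 132.7 MW.

Q̇_H ≈ 132.7 MW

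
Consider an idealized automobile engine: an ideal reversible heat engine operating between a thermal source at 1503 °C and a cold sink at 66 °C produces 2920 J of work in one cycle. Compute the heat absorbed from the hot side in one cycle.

T_H = 1503 °C → 1503 + 273.15 = 1776.15 K.
T_C = 66 °C → 66 + 273.15 = 339.15 K.
Carnot efficiency: η = 1 − T_C/T_H = 1 − 339.15/1776.15 = 0.8091.
Q_H = W/η = 2920/0.8091 = 3610 J.

Q_H ≈ 3610 J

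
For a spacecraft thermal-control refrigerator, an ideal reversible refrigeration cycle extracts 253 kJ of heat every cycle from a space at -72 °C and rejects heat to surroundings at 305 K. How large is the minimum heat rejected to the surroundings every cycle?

Q_H ≈ 383.6 kJ

T_C = -72 °C → -72 + 273.15 = 201.15 K.
For a reversible cycle Q_H/Q_C = T_H/T_C, so Q_H = Q_C·T_H/T_C = 253 × 305.00/201.15 = 383.6 kJ.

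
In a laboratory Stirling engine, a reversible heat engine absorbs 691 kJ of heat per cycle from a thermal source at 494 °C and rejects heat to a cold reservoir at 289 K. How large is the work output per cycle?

T_H = 494 °C → 494 + 273.15 = 767.15 K.
Since the cycle is reversible, η = 1 − T_C/T_H = 1 − 289.00/767.15 = 0.6233.
W = η·Q_H = 0.6233 × 691 = 430.7 kJ.

W ≈ 430.7 kJ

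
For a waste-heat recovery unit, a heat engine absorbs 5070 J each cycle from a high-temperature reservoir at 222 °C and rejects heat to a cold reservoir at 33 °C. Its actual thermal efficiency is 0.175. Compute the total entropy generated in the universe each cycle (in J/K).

ΔS_univ ≈ 3.42 J/K

T_H = 222 °C → 222 + 273.15 = 495.15 K.
T_C = 33 °C → 33 + 273.15 = 306.15 K.
W = η·Q_H = 0.175 × 5070 = 887.2 J, so Q_C = Q_H − W = 4183 J.
The hot reservoir loses entropy Q_H/T_H = 5070/495.15 = 10.24 J/K; the cold reservoir gains Q_C/T_C = 4183/306.15 = 13.66 J/K.
ΔS_univ = −Q_H/T_H + Q_C/T_C = 3.42 J/K (> 0, since η = 0.175 < η_Carnot = 0.382).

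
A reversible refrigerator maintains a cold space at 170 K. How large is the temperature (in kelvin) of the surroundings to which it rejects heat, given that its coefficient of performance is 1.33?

COP_R = T_C/(T_H − T_C) ⇒ T_H = T_C·(1 + 1/COP_R) = 170.00 × (1 + 1/1.33) = 298 K.

T_H ≈ 298 K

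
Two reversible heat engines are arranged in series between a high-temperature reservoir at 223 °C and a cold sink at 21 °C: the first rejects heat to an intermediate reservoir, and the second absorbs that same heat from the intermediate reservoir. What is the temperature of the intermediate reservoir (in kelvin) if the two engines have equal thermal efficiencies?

T_H = 223 °C → 223 + 273.15 = 496.15 K.
T_C = 21 °C → 21 + 273.15 = 294.15 K.
Equal efficiencies require 1 − T_m/T_H = 1 − T_C/T_m, i.e. T_m/T_H = T_C/T_m, so T_m = √(T_H·T_C) = √(496.15 × 294.15) = 382 K.

T_m ≈ 382 K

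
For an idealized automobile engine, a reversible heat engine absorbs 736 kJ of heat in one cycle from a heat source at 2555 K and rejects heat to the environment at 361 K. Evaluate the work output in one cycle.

Since the cycle is reversible, η = 1 − T_C/T_H = 1 − 361.00/2555.00 = 0.8587.
W = η·Q_H = 0.8587 × 736 = 632 kJ.

W ≈ 632 kJ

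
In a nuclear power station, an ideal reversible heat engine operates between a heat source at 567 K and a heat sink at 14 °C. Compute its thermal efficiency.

T_C = 14 °C → 14 + 273.15 = 287.15 K.
For a reversible engine, η = 1 − T_C/T_H = 1 − 287.15/567.00 = 0.494.

η ≈ 0.494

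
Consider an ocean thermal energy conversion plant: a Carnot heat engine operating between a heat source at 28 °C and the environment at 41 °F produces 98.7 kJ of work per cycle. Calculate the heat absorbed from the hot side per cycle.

Q_H ≈ 1290 kJ

T_H = 28 °C → 28 + 273.15 = 301.15 K.
T_C = 41 °F → (41 − 32) × 5/9 = 5.00 °C = 278.15 K.
For a reversible engine, η = 1 − T_C/T_H = 1 − 278.15/301.15 = 0.0764.
Q_H = W/η = 98.7/0.0764 = 1290 kJ.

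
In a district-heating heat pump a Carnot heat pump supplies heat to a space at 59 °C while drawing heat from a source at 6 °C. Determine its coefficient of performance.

COP_HP ≈ 6.267

T_H = 59 °C → 59 + 273.15 = 332.15 K.
T_C = 6 °C → 6 + 273.15 = 279.15 K.
For a reversible heat pump, COP_HP = T_H/(T_H − T_C) = 332.15/(332.15 − 279.15) = 6.267.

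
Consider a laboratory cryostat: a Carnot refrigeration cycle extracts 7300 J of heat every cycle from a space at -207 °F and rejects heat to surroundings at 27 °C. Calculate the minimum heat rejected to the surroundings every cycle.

T_H = 27 °C → 27 + 273.15 = 300.15 K.
T_C = -207 °F → (-207 − 32) × 5/9 = -132.78 °C = 140.37 K.
For a reversible cycle Q_H/Q_C = T_H/T_C, so Q_H = Q_C·T_H/T_C = 7300 × 300.15/140.37 = 15600 J.

Q_H ≈ 15600 J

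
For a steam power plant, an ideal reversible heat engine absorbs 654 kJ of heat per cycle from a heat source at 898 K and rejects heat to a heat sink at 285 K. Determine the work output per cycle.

The Carnot efficiency is η = 1 − T_C/T_H = 1 − 285.00/898.00 = 0.6826.
W = η·Q_H = 0.6826 × 654 = 446.4 kJ.

W ≈ 446.4 kJ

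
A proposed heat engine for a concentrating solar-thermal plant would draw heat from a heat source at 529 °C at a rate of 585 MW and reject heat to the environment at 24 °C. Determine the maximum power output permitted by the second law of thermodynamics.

T_H = 529 °C → 529 + 273.15 = 802.15 K.
T_C = 24 °C → 24 + 273.15 = 297.15 K.
By the Carnot theorem, η_max = 1 − T_C/T_H = 1 − 297.15/802.15 = 0.6296.
W_max = η_max · Q_H = 0.6296 × 585 = 368 MW.

Ẇ_max ≈ 368 MW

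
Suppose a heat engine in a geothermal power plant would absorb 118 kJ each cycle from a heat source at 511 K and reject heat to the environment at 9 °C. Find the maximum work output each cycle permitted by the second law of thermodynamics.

T_C = 9 °C → 9 + 273.15 = 282.15 K.
By the Carnot theorem, η_max = 1 − T_C/T_H = 1 − 282.15/511.00 = 0.4478.
W_max = η_max · Q_H = 0.4478 × 118 = 52.85 kJ.

W_max ≈ 52.85 kJ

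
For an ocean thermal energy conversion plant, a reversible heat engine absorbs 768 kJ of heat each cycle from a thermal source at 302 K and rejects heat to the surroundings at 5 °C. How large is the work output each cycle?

T_C = 5 °C → 5 + 273.15 = 278.15 K.
The Carnot efficiency is η = 1 − T_C/T_H = 1 − 278.15/302.00 = 0.0790.
W = η·Q_H = 0.0790 × 768 = 60.65 kJ.

W ≈ 60.65 kJ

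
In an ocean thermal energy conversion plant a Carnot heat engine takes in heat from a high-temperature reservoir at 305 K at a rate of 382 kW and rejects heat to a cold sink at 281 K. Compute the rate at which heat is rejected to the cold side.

Q̇_C ≈ 352 kW

The Carnot efficiency is η = 1 − T_C/T_H = 1 − 281.00/305.00 = 0.0787.
For a reversible cycle Q_C/Q_H = T_C/T_H, so Q_C = 382 × 281.00/305.00 = 352 kW.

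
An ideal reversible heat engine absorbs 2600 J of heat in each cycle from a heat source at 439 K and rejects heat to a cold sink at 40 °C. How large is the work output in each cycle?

W ≈ 745.4 J

T_C = 40 °C → 40 + 273.15 = 313.15 K.
The Carnot efficiency is η = 1 − T_C/T_H = 1 − 313.15/439.00 = 0.2867.
W = η·Q_H = 0.2867 × 2600 = 745.4 J.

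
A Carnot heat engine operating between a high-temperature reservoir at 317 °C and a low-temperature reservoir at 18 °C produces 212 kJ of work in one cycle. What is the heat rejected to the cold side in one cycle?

T_H = 317 °C → 317 + 273.15 = 590.15 K.
T_C = 18 °C → 18 + 273.15 = 291.15 K.
For a reversible engine, η = 1 − T_C/T_H = 1 − 291.15/590.15 = 0.5067.
Since Q_C/Q_H = T_C/T_H and Q_H = W/η, Q_C = W·T_C/(T_H − T_C) = 212 × 291.15/299.00 = 206.4 kJ.

Q_C ≈ 206.4 kJ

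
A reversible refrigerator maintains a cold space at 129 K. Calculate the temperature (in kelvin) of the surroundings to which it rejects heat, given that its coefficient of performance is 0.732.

T_H ≈ 305.2 K

COP_R = T_C/(T_H − T_C) ⇒ T_H = T_C·(1 + 1/COP_R) = 129.00 × (1 + 1/0.732) = 305.2 K.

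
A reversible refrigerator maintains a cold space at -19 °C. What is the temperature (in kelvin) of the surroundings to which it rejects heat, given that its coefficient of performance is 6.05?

T_H ≈ 296 K

T_C = -19 °C → -19 + 273.15 = 254.15 K.
COP_R = T_C/(T_H − T_C) ⇒ T_H = T_C·(1 + 1/COP_R) = 254.15 × (1 + 1/6.05) = 296 K.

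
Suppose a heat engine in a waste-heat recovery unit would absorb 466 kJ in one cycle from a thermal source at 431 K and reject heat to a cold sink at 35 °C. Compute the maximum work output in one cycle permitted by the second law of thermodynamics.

W_max ≈ 132.8 kJ

T_C = 35 °C → 35 + 273.15 = 308.15 K.
By the Carnot theorem, η_max = 1 − T_C/T_H = 1 − 308.15/431.00 = 0.2850.
W_max = η_max · Q_H = 0.2850 × 466 = 132.8 kJ.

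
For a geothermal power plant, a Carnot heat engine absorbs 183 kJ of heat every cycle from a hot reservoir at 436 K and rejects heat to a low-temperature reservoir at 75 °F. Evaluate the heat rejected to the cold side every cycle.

Q_C ≈ 125 kJ

T_C = 75 °F → (75 − 32) × 5/9 = 23.89 °C = 297.04 K.
The Carnot efficiency is η = 1 − T_C/T_H = 1 − 297.04/436.00 = 0.3187.
For a reversible cycle Q_C/Q_H = T_C/T_H, so Q_C = 183 × 297.04/436.00 = 125 kJ.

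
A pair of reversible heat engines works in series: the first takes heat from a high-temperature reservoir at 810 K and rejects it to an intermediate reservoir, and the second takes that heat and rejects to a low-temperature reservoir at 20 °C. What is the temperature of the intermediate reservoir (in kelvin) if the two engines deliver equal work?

T_m ≈ 552 K

T_C = 20 °C → 20 + 273.15 = 293.15 K.
For reversible stages Q_m = Q_H·(T_m/T_H). Setting W₁ = Q_H(1 − T_m/T_H) equal to W₂ = Q_m(1 − T_C/T_m) = Q_H·(T_m − T_C)/T_H gives T_H − T_m = T_m − T_C, so T_m = (T_H + T_C)/2 = (810.00 + 293.15)/2 = 552 K.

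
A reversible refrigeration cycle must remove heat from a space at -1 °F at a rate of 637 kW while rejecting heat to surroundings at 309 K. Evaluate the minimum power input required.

Ẇ_in ≈ 135.4 kW

T_C = -1 °F → (-1 − 32) × 5/9 = -18.33 °C = 254.82 K.
COP_R = T_C/(T_H − T_C) = 254.82/54.18 = 4.7029.
W = Q_C/COP_R = 637/4.7029 = 135.4 kW.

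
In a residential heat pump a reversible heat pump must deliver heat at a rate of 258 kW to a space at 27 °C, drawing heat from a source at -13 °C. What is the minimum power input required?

Ẇ_in ≈ 34.4 kW

T_H = 27 °C → 27 + 273.15 = 300.15 K.
T_C = -13 °C → -13 + 273.15 = 260.15 K.
Reversible heating COP: COP_HP = T_H/(T_H − T_C) = 300.15/40.00 = 7.5037.
W = Q_H/COP_HP = 258/7.5037 = 34.4 kW.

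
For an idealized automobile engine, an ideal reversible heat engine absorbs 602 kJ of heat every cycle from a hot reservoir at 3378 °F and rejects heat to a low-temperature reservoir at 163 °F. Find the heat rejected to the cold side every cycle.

Q_C ≈ 97.7 kJ

T_H = 3378 °F → (3378 − 32) × 5/9 = 1858.89 °C = 2132.04 K.
T_C = 163 °F → (163 − 32) × 5/9 = 72.78 °C = 345.93 K.
Since the cycle is reversible, η = 1 − T_C/T_H = 1 − 345.93/2132.04 = 0.8377.
For a reversible cycle Q_C/Q_H = T_C/T_H, so Q_C = 602 × 345.93/2132.04 = 97.7 kJ.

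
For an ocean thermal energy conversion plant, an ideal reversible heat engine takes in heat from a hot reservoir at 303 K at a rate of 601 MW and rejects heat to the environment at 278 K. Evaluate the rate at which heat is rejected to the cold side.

Q̇_C ≈ 551 MW

η_rev = 1 − T_C/T_H = 1 − 278.00/303.00 = 0.0825.
For a reversible cycle Q_C/Q_H = T_C/T_H, so Q_C = 601 × 278.00/303.00 = 551 MW.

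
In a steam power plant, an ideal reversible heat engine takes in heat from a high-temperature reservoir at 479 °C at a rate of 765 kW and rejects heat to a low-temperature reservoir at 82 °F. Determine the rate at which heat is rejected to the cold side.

Q̇_C ≈ 306 kW

T_H = 479 °C → 479 + 273.15 = 752.15 K.
T_C = 82 °F → (82 − 32) × 5/9 = 27.78 °C = 300.93 K.
η_rev = 1 − T_C/T_H = 1 − 300.93/752.15 = 0.5999.
For a reversible cycle Q_C/Q_H = T_C/T_H, so Q_C = 765 × 300.93/752.15 = 306 kW.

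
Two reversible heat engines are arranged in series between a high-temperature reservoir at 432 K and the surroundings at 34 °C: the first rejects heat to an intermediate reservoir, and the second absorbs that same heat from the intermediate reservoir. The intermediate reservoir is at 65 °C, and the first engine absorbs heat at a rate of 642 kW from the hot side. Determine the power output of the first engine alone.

T_C = 34 °C → 34 + 273.15 = 307.15 K.
T_m = 65 °C → 65 + 273.15 = 338.15 K.
First-stage efficiency η₁ = 1 − T_m/T_H = 1 − 338.15/432.00 = 0.2172.
W₁ = η₁·Q_H = 0.2172 × 642 = 139 kW.

Ẇ₁ ≈ 139 kW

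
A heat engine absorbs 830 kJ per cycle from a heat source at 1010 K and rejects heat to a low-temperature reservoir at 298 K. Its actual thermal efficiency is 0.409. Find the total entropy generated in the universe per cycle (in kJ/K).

ΔS_univ ≈ 0.8243 kJ/K

W = η·Q_H = 0.409 × 830 = 339.5 kJ, so Q_C = Q_H − W = 490.5 kJ.
The hot reservoir loses entropy Q_H/T_H = 830/1010.00 = 0.8218 kJ/K; the cold reservoir gains Q_C/T_C = 490.5/298.00 = 1.646 kJ/K.
ΔS_univ = −Q_H/T_H + Q_C/T_C = 0.8243 kJ/K (> 0, since η = 0.409 < η_Carnot = 0.705).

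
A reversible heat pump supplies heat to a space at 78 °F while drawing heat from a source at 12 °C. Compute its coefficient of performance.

COP_HP ≈ 22.04

T_H = 78 °F → (78 − 32) × 5/9 = 25.56 °C = 298.71 K.
T_C = 12 °C → 12 + 273.15 = 285.15 K.
For a reversible heat pump, COP_HP = T_H/(T_H − T_C) = 298.71/(298.71 − 285.15) = 22.04.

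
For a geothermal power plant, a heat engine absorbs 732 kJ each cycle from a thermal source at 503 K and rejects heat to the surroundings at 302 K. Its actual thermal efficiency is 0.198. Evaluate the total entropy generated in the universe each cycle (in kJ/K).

W = η·Q_H = 0.198 × 732 = 144.9 kJ, so Q_C = Q_H − W = 587.1 kJ.
The hot reservoir loses entropy Q_H/T_H = 732/503.00 = 1.455 kJ/K; the cold reservoir gains Q_C/T_C = 587.1/302.00 = 1.944 kJ/K.
ΔS_univ = −Q_H/T_H + Q_C/T_C = 0.489 kJ/K (> 0, since η = 0.198 < η_Carnot = 0.400).

ΔS_univ ≈ 0.489 kJ/K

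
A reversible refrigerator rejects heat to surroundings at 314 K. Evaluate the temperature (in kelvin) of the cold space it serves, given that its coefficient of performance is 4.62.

T_C ≈ 258 K

COP_R = T_C/(T_H − T_C) ⇒ T_C = T_H·COP_R/(1 + COP_R) = 314.00 × 4.62/(1 + 4.62) = 258 K.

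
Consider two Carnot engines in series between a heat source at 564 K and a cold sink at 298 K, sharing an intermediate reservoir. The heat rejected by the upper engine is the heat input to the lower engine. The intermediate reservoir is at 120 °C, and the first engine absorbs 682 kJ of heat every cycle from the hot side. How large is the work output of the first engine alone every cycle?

W₁ ≈ 207 kJ

T_m = 120 °C → 120 + 273.15 = 393.15 K.
First-stage efficiency η₁ = 1 − T_m/T_H = 1 − 393.15/564.00 = 0.3029.
W₁ = η₁·Q_H = 0.3029 × 682 = 207 kJ.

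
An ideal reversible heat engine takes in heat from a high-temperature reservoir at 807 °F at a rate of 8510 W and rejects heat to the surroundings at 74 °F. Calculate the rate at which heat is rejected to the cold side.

T_H = 807 °F → (807 − 32) × 5/9 = 430.56 °C = 703.71 K.
T_C = 74 °F → (74 − 32) × 5/9 = 23.33 °C = 296.48 K.
Since the cycle is reversible, η = 1 − T_C/T_H = 1 − 296.48/703.71 = 0.5787.
For a reversible cycle Q_C/Q_H = T_C/T_H, so Q_C = 8510 × 296.48/703.71 = 3590 W.

Q̇_C ≈ 3590 W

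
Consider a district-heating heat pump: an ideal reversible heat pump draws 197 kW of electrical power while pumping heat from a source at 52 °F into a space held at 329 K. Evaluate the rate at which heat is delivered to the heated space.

T_C = 52 °F → (52 − 32) × 5/9 = 11.11 °C = 284.26 K.
Reversible heating COP: COP_HP = T_H/(T_H − T_C) = 329.00/44.74 = 7.3538.
Q_H = COP_HP · W = 7.3538 × 197 = 1450 kW.

Q̇_H ≈ 1450 kW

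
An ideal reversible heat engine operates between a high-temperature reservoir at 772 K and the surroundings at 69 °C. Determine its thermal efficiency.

T_C = 69 °C → 69 + 273.15 = 342.15 K.
Since the cycle is reversible, η = 1 − T_C/T_H = 1 − 342.15/772.00 = 0.5568.

η ≈ 0.5568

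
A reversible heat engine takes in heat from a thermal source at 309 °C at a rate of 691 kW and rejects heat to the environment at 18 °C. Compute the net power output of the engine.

Ẇ ≈ 345 kW

T_H = 309 °C → 309 + 273.15 = 582.15 K.
T_C = 18 °C → 18 + 273.15 = 291.15 K.
Since the cycle is reversible, η = 1 − T_C/T_H = 1 − 291.15/582.15 = 0.4999.
W = η·Q_H = 0.4999 × 691 = 345 kW.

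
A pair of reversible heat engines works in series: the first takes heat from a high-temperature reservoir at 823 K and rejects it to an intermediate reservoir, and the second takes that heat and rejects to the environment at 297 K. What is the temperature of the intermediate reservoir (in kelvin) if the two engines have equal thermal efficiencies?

Equal efficiencies require 1 − T_m/T_H = 1 − T_C/T_m, i.e. T_m/T_H = T_C/T_m, so T_m = √(T_H·T_C) = √(823.00 × 297.00) = 494 K.

T_m ≈ 494 K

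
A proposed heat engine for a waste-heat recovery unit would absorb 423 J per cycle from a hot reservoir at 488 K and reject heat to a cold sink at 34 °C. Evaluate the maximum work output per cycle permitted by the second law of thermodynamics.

T_C = 34 °C → 34 + 273.15 = 307.15 K.
No engine can exceed the Carnot limit: η_max = 1 − T_C/T_H = 1 − 307.15/488.00 = 0.3706.
W_max = η_max · Q_H = 0.3706 × 423 = 156.8 J.

W_max ≈ 156.8 J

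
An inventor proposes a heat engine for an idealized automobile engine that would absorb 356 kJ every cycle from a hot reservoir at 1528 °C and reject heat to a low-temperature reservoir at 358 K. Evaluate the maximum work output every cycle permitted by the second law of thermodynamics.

T_H = 1528 °C → 1528 + 273.15 = 1801.15 K.
No engine can exceed the Carnot limit: η_max = 1 − T_C/T_H = 1 − 358.00/1801.15 = 0.8012.
W_max = η_max · Q_H = 0.8012 × 356 = 285 kJ.

W_max ≈ 285 kJ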